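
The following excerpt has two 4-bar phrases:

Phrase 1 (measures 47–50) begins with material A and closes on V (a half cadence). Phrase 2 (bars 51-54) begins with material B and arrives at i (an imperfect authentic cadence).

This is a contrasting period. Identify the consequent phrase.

phrase 2

The phrase ending with the weaker cadence (half cadence) is the antecedent; the one ending more conclusively (imperfect authentic cadence) is the consequent. The consequent is phrase 2.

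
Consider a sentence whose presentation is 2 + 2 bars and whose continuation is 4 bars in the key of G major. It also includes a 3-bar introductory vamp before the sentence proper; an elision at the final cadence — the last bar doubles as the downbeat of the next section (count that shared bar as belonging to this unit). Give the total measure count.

11 measures

Basic sentence: 2 + 2 + 4 = 8 bars.
8 (basic form) + 3 (introduction) = 11.
The elision shares a bar with the next section but does not change this unit's count.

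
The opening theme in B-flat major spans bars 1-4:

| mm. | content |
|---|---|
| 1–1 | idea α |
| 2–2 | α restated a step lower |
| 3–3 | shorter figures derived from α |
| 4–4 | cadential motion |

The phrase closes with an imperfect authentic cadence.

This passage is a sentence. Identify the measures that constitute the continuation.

After the presentation (mm. 1–2), the continuation covers the fragmentation through the cadence: mm. 3–4.

measures 3–4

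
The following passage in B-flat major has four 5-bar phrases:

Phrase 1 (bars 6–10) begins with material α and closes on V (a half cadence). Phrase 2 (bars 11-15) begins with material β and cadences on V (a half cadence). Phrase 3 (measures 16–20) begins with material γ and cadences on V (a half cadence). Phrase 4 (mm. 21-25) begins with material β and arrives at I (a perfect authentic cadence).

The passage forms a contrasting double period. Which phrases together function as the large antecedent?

phrases 1 and 2

In a double period the first pair of phrases (ending half cadence) is the large antecedent and the second pair (ending perfect authentic cadence) is the large consequent; the antecedent is phrases 1 and 2.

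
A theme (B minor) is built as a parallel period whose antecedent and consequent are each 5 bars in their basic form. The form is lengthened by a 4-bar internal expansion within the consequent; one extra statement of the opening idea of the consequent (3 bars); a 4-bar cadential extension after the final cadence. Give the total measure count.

Basic parallel period: 5 + 5 = 10 bars.
10 (basic form) + 4 (internal expansion) + 3 (extra statement) + 4 (cadential extension) = 21.

21 measures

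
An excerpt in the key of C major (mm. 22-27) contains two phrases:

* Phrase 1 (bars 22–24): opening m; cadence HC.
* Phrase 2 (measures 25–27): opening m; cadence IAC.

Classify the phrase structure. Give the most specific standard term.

Phrase 1 ends with a half cadence (weaker) and phrase 2 with an imperfect authentic cadence (stronger): antecedent + consequent = a period.
The two phrases open with the same material (m / m), so the period is parallel.

parallel period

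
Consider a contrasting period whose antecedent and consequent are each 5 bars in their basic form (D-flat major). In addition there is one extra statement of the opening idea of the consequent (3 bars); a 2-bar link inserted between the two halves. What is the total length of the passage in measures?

15 measures

Basic contrasting period: 5 + 5 = 10 bars.
10 (basic form) + 3 (extra statement) + 2 (link) = 15.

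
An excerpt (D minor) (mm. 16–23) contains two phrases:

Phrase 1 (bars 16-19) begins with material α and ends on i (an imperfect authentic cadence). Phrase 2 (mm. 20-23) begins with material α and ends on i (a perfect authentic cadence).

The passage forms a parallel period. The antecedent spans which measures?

measures 16–19

The antecedent is the phrase ending with the weaker cadence (imperfect authentic cadence, phrase 1) and the consequent the one ending more conclusively (perfect authentic cadence, phrase 2); the antecedent is measures 16–19.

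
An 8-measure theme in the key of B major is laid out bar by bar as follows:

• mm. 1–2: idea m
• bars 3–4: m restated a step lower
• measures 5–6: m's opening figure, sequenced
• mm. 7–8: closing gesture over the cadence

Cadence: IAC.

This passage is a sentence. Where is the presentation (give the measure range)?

The presentation of a sentence is the basic idea (mm. 1–2) plus its repetition (bars 3–4); the presentation is therefore measures 1–4.

measures 1–4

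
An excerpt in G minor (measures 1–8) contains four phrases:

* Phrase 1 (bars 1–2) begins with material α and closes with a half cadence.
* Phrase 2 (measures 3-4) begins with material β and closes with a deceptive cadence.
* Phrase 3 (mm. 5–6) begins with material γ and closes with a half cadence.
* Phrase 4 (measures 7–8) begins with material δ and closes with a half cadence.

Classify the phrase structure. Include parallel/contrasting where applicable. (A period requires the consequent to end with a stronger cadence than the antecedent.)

Phrase 4 ends with a half cadence, no stronger than phrase 2's deceptive cadence, so the four phrases do not form a double period; nor do phrases 3–4 duplicate 1–2, so it is not a repeated period. With no phrase reaching a conclusive cadence, the passage is a phrase group.

phrase group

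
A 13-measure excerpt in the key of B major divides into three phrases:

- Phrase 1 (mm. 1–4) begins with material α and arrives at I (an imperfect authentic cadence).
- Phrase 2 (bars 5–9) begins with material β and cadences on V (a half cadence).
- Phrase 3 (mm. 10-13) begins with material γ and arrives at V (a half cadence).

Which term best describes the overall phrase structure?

The final phrase closes with a half cadence, which is not stronger than the preceding half cadence; the 3 phrases lack an overall antecedent–consequent design and so form a phrase group.

phrase group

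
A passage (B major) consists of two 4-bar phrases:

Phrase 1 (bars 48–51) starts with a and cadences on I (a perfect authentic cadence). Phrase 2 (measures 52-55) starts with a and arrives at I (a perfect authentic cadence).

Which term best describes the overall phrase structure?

repeated phrase

Both phrases have the same opening (a) and the same cadence (perfect authentic cadence): the second is a restatement, not a consequent, so this is a repeated phrase rather than a period.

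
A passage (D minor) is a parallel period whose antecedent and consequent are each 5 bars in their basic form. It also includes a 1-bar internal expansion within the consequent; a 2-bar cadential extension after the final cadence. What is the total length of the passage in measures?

13 measures

Basic parallel period: 5 + 5 = 10 bars.
10 (basic form) + 1 (internal expansion) + 2 (cadential extension) = 13.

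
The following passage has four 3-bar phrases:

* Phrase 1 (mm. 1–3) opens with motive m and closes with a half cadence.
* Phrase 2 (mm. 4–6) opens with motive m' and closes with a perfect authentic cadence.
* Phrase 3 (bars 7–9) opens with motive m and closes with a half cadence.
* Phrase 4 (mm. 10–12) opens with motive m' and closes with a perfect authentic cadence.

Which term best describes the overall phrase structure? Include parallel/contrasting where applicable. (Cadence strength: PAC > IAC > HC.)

repeated period

The cadence pattern HC–PAC–HC–PAC is weak–strong twice, and phrases 3–4 restate phrases 1–2: a period heard twice, not a double period (which would end weakly at phrase 2).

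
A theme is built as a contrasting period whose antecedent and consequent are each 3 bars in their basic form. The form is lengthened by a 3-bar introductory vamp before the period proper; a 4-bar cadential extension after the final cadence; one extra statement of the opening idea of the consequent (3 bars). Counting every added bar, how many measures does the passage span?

Basic contrasting period: 3 + 3 = 6 bars.
6 (basic form) + 3 (introduction) + 4 (cadential extension) + 3 (extra statement) = 16.

16 measures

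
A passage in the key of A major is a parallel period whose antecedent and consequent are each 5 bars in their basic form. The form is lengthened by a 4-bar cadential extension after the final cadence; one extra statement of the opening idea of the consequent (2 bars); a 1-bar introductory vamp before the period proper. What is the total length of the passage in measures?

Basic parallel period: 5 + 5 = 10 bars.
10 (basic form) + 4 (cadential extension) + 2 (extra statement) + 1 (introduction) = 17.

17 measures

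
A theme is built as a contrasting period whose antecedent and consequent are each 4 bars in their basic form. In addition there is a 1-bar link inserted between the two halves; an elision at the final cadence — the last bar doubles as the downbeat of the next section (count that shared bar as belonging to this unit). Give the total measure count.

9 measures

Basic contrasting period: 4 + 4 = 8 bars.
8 (basic form) + 1 (link) = 9.
The elision shares a bar with the next section but does not change this unit's count.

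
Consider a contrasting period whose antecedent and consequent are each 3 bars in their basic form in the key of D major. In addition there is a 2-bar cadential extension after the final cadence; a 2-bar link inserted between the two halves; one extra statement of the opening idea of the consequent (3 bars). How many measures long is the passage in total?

13 measures

Basic contrasting period: 3 + 3 = 6 bars.
6 (basic form) + 2 (cadential extension) + 2 (link) + 3 (extra statement) = 13.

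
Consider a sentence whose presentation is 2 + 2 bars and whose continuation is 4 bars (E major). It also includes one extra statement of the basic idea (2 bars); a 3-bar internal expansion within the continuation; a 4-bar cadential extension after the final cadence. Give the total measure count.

Basic sentence: 2 + 2 + 4 = 8 bars.
8 (basic form) + 2 (extra statement) + 3 (internal expansion) + 4 (cadential extension) = 17.

17 measures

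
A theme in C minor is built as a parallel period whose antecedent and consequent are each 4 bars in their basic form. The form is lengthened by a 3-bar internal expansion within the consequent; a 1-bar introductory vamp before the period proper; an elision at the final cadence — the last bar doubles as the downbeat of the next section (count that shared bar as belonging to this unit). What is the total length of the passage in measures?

12 measures

Basic parallel period: 4 + 4 = 8 bars.
8 (basic form) + 3 (internal expansion) + 1 (introduction) = 12.
The elision shares a bar with the next section but does not change this unit's count.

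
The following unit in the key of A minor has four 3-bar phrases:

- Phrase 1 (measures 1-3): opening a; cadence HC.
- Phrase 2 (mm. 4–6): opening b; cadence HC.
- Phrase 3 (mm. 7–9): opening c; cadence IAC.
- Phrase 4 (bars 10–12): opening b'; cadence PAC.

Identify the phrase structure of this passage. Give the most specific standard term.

contrasting double period

Four phrases in two halves: the first half (mm. 1–6) ends with a half cadence, the second (bars 7–12) with a perfect authentic cadence — a large antecedent–consequent pair, i.e. a double period.
Phrase 3 begins with different material from phrase 1, making it contrasting.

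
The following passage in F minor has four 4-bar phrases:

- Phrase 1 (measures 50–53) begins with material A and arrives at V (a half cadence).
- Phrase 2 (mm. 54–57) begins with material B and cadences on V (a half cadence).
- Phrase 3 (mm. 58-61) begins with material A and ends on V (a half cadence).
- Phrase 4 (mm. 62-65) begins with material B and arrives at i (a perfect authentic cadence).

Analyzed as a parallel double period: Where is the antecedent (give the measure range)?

In a double period the four phrases pair into a large antecedent (phrases 1–2, ending half cadence) and a large consequent (phrases 3–4, ending perfect authentic cadence). The antecedent spans mm. 50–57.

measures 50–57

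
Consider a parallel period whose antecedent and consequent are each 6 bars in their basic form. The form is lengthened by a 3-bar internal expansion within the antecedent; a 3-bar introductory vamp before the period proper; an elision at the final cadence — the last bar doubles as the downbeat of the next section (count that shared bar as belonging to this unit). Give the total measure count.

Basic parallel period: 6 + 6 = 12 bars.
12 (basic form) + 3 (internal expansion) + 3 (introduction) = 18.
The elision shares a bar with the next section but does not change this unit's count.

18 measures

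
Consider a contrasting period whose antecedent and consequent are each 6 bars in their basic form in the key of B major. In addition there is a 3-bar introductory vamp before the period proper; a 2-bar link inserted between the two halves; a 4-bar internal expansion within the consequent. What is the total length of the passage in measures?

Basic contrasting period: 6 + 6 = 12 bars.
12 (basic form) + 3 (introduction) + 2 (link) + 4 (internal expansion) = 21.

21 measures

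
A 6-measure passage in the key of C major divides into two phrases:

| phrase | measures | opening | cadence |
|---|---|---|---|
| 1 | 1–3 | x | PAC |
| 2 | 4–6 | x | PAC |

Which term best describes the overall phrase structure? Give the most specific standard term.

Both phrases have the same opening (x) and the same cadence (perfect authentic cadence): the second is a restatement, not a consequent, so this is a repeated phrase rather than a period.

repeated phrase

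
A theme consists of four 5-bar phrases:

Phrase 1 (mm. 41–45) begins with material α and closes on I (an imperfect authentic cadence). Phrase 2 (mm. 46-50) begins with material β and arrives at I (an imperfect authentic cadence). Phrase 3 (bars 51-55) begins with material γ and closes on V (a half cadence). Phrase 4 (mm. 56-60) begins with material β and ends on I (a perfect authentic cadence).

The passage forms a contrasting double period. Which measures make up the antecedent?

In a double period the four phrases pair into a large antecedent (phrases 1–2, ending imperfect authentic cadence) and a large consequent (phrases 3–4, ending perfect authentic cadence). The antecedent spans mm. 41-50.

measures 41–50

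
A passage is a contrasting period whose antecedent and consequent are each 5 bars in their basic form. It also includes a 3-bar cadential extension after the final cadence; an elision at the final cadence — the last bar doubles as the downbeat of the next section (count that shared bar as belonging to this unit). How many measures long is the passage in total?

Basic contrasting period: 5 + 5 = 10 bars.
10 (basic form) + 3 (cadential extension) = 13.
The elision shares a bar with the next section but does not change this unit's count.

13 measures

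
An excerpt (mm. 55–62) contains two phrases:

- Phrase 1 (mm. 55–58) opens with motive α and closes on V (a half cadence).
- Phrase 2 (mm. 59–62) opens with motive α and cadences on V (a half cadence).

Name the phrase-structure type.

Both phrases have the same opening (α) and the same cadence (half cadence): the second is a restatement, not a consequent, so this is a repeated phrase rather than a period.

repeated phrase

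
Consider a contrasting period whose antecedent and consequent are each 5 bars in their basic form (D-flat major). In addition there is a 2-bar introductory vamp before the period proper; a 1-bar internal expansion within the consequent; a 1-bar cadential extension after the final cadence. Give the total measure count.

14 measures

Basic contrasting period: 5 + 5 = 10 bars.
10 (basic form) + 2 (introduction) + 1 (internal expansion) + 1 (cadential extension) = 14.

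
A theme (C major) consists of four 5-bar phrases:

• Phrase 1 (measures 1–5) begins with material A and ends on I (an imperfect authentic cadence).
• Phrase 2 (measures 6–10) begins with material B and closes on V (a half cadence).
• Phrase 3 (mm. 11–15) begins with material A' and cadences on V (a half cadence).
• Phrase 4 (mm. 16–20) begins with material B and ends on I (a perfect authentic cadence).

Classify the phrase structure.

Four phrases in two halves: the first half (mm. 1–10) ends with a half cadence, the second (measures 11–20) with a perfect authentic cadence — a large antecedent–consequent pair, i.e. a double period.
Phrase 3 begins with the same material as phrase 1, making it parallel.

parallel double period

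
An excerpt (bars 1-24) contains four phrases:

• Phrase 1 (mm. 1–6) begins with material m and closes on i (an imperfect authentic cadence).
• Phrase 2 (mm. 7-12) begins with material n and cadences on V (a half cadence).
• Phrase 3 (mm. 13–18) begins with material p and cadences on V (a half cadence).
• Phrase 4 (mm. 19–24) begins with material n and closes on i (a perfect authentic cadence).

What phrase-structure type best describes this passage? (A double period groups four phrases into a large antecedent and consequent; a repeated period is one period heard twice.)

contrasting double period

Four phrases in two halves: the first half (mm. 1–12) ends with a half cadence, the second (mm. 13–24) with a perfect authentic cadence — a large antecedent–consequent pair, i.e. a double period.
Phrase 3 begins with different material from phrase 1, making it contrasting.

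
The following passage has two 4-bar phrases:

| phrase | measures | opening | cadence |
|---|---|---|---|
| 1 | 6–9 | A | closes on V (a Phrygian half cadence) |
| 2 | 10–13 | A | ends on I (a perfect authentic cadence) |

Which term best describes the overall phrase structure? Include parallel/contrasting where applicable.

Phrase 1 ends with a Phrygian half cadence (weaker) and phrase 2 with a perfect authentic cadence (stronger): antecedent + consequent = a period.
The two phrases open with the same material (A / A), so the period is parallel.

parallel period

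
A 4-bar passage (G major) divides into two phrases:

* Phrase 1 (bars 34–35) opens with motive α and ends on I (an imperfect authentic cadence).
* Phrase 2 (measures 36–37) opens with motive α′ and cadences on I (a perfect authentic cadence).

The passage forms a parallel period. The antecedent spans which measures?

The antecedent is the phrase ending with the weaker cadence (imperfect authentic cadence, phrase 1) and the consequent the one ending more conclusively (perfect authentic cadence, phrase 2); the antecedent is mm. 34-35.

measures 34–35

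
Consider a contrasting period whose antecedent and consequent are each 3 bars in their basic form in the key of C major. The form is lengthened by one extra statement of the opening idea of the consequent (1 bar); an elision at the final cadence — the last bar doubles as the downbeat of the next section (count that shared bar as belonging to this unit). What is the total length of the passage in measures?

7 measures

Basic contrasting period: 3 + 3 = 6 bars.
6 (basic form) + 1 (extra statement) = 7.
The elision shares a bar with the next section but does not change this unit's count.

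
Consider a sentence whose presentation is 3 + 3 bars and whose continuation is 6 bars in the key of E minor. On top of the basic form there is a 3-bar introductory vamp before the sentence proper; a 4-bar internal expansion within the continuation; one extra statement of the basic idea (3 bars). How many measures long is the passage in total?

22 measures

Basic sentence: 3 + 3 + 6 = 12 bars.
12 (basic form) + 3 (introduction) + 4 (internal expansion) + 3 (extra statement) = 22.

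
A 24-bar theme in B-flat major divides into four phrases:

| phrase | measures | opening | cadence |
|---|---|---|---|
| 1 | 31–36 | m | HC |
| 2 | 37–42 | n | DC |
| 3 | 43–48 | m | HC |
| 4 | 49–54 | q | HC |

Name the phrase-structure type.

Phrase 4 ends with a half cadence, no stronger than phrase 2's deceptive cadence, so the four phrases do not form a double period; nor do phrases 3–4 duplicate 1–2, so it is not a repeated period. With no phrase reaching a conclusive cadence, the passage is a phrase group.

phrase group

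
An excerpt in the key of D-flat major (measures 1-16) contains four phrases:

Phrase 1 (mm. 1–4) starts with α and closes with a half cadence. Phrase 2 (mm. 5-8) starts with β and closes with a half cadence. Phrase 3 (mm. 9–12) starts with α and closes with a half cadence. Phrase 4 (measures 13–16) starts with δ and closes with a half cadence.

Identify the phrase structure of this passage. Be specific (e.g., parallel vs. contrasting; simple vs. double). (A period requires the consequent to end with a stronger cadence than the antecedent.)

phrase group

Phrase 4 ends with a half cadence, no stronger than phrase 2's half cadence, so the four phrases do not form a double period; nor do phrases 3–4 duplicate 1–2, so it is not a repeated period. With no phrase reaching a conclusive cadence, the passage is a phrase group.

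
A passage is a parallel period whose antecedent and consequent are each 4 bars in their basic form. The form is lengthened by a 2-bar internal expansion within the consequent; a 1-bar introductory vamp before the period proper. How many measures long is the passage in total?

11 measures

Basic parallel period: 4 + 4 = 8 bars.
8 (basic form) + 2 (internal expansion) + 1 (introduction) = 11.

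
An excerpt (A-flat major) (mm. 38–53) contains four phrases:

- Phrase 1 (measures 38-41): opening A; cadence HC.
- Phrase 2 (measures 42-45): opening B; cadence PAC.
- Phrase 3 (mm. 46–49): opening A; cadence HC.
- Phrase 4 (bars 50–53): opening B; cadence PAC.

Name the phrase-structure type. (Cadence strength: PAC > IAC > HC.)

repeated period

The cadence pattern HC–PAC–HC–PAC is weak–strong twice, and phrases 3–4 restate phrases 1–2: a period heard twice, not a double period (which would end weakly at phrase 2).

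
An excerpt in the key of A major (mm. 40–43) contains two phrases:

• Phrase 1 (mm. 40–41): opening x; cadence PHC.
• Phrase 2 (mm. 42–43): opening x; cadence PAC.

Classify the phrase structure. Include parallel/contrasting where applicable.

Phrase 1 ends with a Phrygian half cadence (weaker) and phrase 2 with a perfect authentic cadence (stronger): antecedent + consequent = a period.
The two phrases open with the same material (x / x), so the period is parallel.

parallel period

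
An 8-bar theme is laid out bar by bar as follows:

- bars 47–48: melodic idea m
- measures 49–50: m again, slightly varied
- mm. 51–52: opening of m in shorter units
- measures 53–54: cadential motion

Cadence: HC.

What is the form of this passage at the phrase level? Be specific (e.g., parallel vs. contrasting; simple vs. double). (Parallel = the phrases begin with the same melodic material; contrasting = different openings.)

Basic idea (mm. 47–48) + its repetition (bars 49-50) form the presentation; fragmentation and cadence (measures 51–54) form the continuation — the 8-bar whole is a sentence.

sentence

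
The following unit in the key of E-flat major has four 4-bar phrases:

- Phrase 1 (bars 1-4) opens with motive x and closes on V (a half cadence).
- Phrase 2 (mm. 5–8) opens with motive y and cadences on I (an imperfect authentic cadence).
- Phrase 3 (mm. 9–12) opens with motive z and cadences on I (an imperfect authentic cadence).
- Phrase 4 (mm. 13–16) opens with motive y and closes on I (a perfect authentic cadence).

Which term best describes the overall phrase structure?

Four phrases in two halves: the first half (measures 1–8) ends with an imperfect authentic cadence, the second (bars 9–16) with a perfect authentic cadence — a large antecedent–consequent pair, i.e. a double period.
Phrase 3 begins with different material from phrase 1, making it contrasting.

contrasting double period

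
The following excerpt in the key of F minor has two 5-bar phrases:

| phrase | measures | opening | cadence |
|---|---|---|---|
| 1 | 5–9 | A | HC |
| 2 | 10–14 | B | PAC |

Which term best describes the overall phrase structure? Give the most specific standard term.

contrasting period

Phrase 1 ends with a half cadence (weaker) and phrase 2 with a perfect authentic cadence (stronger): antecedent + consequent = a period.
The two phrases open with different material (A / B), so the period is contrasting.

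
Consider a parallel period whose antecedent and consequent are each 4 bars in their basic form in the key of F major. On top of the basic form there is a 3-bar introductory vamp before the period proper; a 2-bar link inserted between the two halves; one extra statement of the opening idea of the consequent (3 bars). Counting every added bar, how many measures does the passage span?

16 measures

Basic parallel period: 4 + 4 = 8 bars.
8 (basic form) + 3 (introduction) + 2 (link) + 3 (extra statement) = 16.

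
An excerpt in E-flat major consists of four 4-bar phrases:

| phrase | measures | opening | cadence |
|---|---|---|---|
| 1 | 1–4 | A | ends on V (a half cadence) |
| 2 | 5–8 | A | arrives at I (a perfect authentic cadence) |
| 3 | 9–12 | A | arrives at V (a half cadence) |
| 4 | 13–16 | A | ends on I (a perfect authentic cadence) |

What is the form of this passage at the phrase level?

The cadence pattern HC–PAC–HC–PAC is weak–strong twice, and phrases 3–4 restate phrases 1–2: a period heard twice, not a double period (which would end weakly at phrase 2).

repeated period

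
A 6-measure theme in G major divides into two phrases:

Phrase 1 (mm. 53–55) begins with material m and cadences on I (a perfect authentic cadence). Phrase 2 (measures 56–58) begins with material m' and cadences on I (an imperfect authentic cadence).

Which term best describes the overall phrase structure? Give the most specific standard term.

The second phrase closes with an imperfect authentic cadence, which is not stronger than the first phrase's perfect authentic cadence; without a weak→strong cadential pair there is no antecedent–consequent relationship, so this is a phrase group rather than a period.

phrase group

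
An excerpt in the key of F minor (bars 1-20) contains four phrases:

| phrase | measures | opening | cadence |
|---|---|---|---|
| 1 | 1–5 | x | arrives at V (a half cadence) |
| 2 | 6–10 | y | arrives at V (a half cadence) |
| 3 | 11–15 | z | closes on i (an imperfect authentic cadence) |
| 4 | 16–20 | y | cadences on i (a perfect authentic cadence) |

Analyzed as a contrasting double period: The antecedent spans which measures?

In a double period the four phrases pair into a large antecedent (phrases 1–2, ending half cadence) and a large consequent (phrases 3–4, ending perfect authentic cadence). The antecedent spans measures 1-10.

measures 1–10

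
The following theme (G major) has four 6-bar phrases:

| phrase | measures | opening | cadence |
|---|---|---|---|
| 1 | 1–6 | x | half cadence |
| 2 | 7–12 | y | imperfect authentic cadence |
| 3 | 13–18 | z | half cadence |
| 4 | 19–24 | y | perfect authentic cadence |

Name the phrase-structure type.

contrasting double period

Four phrases in two halves: the first half (mm. 1–12) ends with an imperfect authentic cadence, the second (mm. 13–24) with a perfect authentic cadence — a large antecedent–consequent pair, i.e. a double period.
Phrase 3 begins with different material from phrase 1, making it contrasting.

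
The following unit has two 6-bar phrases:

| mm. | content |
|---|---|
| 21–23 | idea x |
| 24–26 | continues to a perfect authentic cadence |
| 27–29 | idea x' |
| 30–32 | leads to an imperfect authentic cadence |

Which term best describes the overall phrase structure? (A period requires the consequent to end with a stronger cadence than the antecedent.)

The second phrase closes with an imperfect authentic cadence, which is not stronger than the first phrase's perfect authentic cadence; without a weak→strong cadential pair there is no antecedent–consequent relationship, so this is a phrase group rather than a period.

phrase group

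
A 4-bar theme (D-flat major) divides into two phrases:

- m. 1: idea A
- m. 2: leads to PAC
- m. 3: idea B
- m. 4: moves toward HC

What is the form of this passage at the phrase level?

phrase group

The second phrase closes with a half cadence, which is not stronger than the first phrase's perfect authentic cadence; without a weak→strong cadential pair there is no antecedent–consequent relationship, so this is a phrase group rather than a period.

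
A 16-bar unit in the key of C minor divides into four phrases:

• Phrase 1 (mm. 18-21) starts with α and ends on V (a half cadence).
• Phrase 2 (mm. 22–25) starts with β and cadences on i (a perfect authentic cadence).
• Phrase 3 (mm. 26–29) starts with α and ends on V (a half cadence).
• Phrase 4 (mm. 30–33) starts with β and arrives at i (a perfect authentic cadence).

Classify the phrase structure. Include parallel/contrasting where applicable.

The cadence pattern HC–PAC–HC–PAC is weak–strong twice, and phrases 3–4 restate phrases 1–2: a period heard twice, not a double period (which would end weakly at phrase 2).

repeated period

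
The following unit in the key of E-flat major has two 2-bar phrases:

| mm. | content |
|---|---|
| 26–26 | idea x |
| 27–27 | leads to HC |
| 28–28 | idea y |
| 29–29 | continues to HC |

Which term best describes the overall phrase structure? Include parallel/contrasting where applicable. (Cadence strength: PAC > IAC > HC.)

The second phrase closes with a half cadence, which is not stronger than the first phrase's half cadence; without a weak→strong cadential pair there is no antecedent–consequent relationship, so this is a phrase group rather than a period.

phrase group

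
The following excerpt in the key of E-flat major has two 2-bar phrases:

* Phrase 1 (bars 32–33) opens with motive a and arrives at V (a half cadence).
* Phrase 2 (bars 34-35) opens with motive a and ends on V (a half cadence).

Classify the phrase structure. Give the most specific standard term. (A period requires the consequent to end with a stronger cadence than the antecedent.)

Both phrases have the same opening (a) and the same cadence (half cadence): the second is a restatement, not a consequent, so this is a repeated phrase rather than a period.

repeated phrase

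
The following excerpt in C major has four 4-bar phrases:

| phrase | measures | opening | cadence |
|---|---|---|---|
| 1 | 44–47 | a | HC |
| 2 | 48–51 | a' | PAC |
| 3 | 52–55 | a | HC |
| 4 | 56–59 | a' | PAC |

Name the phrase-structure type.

The cadence pattern HC–PAC–HC–PAC is weak–strong twice, and phrases 3–4 restate phrases 1–2: a period heard twice, not a double period (which would end weakly at phrase 2).

repeated period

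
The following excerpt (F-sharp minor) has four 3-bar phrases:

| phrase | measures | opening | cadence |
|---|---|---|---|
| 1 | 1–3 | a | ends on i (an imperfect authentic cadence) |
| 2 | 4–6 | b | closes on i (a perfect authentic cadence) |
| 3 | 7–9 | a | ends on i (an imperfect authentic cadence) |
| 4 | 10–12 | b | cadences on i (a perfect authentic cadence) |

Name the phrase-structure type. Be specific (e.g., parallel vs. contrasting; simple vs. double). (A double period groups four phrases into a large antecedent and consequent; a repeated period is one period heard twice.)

repeated period

The cadence pattern IAC–PAC–IAC–PAC is weak–strong twice, and phrases 3–4 restate phrases 1–2: a period heard twice, not a double period (which would end weakly at phrase 2).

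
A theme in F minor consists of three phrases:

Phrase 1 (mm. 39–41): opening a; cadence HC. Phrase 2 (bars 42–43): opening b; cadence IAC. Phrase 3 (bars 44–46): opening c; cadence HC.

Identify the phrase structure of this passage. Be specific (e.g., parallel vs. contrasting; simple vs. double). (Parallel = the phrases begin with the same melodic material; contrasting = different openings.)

phrase group

The final phrase closes with a half cadence, which is not stronger than the preceding imperfect authentic cadence; the 3 phrases lack an overall antecedent–consequent design and so form a phrase group.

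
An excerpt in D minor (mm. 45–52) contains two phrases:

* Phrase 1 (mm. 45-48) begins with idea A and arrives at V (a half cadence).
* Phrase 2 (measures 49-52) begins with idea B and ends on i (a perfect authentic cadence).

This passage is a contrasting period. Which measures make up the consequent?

measures 49–52

The antecedent is the phrase ending with the weaker cadence (half cadence, phrase 1) and the consequent the one ending more conclusively (perfect authentic cadence, phrase 2); the consequent is measures 49-52.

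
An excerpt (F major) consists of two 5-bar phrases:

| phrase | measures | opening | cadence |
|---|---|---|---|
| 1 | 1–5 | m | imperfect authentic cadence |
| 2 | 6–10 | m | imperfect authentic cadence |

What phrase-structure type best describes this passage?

repeated phrase

Both phrases have the same opening (m) and the same cadence (imperfect authentic cadence): the second is a restatement, not a consequent, so this is a repeated phrase rather than a period.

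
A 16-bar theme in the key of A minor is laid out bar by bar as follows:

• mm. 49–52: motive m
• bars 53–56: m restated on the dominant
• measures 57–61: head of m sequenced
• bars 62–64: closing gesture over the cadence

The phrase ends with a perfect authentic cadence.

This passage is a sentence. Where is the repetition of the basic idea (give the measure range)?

The presentation of a sentence is the basic idea (mm. 49–52) plus its repetition (bars 53-56); the repetition of the basic idea is therefore bars 53-56.

measures 53–56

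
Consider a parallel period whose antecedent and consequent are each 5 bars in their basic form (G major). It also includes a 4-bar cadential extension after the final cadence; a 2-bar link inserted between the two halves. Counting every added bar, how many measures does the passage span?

Basic parallel period: 5 + 5 = 10 bars.
10 (basic form) + 4 (cadential extension) + 2 (link) = 16.

16 measures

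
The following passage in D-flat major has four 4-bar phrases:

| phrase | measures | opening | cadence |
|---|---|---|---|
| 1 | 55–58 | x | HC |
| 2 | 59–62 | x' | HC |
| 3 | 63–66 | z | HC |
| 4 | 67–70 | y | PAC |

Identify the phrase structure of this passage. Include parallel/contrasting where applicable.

Four phrases in two halves: the first half (measures 55–62) ends with a half cadence, the second (mm. 63–70) with a perfect authentic cadence — a large antecedent–consequent pair, i.e. a double period.
Phrase 3 begins with different material from phrase 1, making it contrasting.

contrasting double period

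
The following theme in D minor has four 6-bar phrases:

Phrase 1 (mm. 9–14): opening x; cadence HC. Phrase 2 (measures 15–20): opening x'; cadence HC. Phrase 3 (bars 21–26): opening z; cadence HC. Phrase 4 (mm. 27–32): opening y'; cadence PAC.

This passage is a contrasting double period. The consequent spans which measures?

In a double period the four phrases pair into a large antecedent (phrases 1–2, ending half cadence) and a large consequent (phrases 3–4, ending perfect authentic cadence). The consequent spans mm. 21–32.

measures 21–32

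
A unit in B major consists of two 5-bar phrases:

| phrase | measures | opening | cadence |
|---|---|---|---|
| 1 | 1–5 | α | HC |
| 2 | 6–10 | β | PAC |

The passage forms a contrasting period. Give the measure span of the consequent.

measures 6–10

The antecedent is the phrase ending with the weaker cadence (half cadence, phrase 1) and the consequent the one ending more conclusively (perfect authentic cadence, phrase 2); the consequent is mm. 6–10.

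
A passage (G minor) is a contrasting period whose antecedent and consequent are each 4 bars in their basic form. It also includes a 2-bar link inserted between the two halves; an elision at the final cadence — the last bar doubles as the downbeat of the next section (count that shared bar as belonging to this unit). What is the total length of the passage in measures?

10 measures

Basic contrasting period: 4 + 4 = 8 bars.
8 (basic form) + 2 (link) = 10.
The elision shares a bar with the next section but does not change this unit's count.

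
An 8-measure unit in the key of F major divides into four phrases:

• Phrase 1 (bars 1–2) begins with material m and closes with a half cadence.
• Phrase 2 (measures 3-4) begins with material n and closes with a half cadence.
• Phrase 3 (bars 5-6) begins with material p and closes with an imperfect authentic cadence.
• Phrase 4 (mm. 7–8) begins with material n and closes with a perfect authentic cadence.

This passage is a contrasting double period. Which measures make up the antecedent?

measures 1–4

In a double period the four phrases pair into a large antecedent (phrases 1–2, ending half cadence) and a large consequent (phrases 3–4, ending perfect authentic cadence). The antecedent spans measures 1-4.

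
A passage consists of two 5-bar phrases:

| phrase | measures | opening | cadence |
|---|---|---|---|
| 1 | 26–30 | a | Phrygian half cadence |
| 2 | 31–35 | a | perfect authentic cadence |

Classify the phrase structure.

parallel period

Phrase 1 ends with a Phrygian half cadence (weaker) and phrase 2 with a perfect authentic cadence (stronger): antecedent + consequent = a period.
The two phrases open with the same material (a / a), so the period is parallel.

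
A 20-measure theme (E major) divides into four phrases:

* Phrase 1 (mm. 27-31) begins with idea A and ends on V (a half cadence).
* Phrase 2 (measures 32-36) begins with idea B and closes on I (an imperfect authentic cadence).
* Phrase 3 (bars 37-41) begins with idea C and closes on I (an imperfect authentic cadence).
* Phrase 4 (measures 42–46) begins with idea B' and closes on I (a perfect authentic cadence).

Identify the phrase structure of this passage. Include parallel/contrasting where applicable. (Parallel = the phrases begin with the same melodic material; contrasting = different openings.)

Four phrases in two halves: the first half (mm. 27-36) ends with an imperfect authentic cadence, the second (mm. 37-46) with a perfect authentic cadence — a large antecedent–consequent pair, i.e. a double period.
Phrase 3 begins with different material from phrase 1, making it contrasting.

contrasting double period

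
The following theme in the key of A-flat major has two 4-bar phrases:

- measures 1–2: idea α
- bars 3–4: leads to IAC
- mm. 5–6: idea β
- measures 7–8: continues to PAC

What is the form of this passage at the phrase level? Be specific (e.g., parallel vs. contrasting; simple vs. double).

contrasting period

Phrase 1 ends with an imperfect authentic cadence (weaker) and phrase 2 with a perfect authentic cadence (stronger): antecedent + consequent = a period.
The two phrases open with different material (α / β), so the period is contrasting.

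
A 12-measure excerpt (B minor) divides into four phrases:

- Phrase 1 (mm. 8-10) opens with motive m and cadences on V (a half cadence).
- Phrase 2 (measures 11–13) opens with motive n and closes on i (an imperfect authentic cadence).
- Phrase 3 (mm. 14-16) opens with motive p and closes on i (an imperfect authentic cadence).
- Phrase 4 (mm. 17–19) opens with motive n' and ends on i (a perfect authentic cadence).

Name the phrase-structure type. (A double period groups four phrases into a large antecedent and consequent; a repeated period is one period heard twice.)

Four phrases in two halves: the first half (bars 8-13) ends with an imperfect authentic cadence, the second (mm. 14–19) with a perfect authentic cadence — a large antecedent–consequent pair, i.e. a double period.
Phrase 3 begins with different material from phrase 1, making it contrasting.

contrasting double period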